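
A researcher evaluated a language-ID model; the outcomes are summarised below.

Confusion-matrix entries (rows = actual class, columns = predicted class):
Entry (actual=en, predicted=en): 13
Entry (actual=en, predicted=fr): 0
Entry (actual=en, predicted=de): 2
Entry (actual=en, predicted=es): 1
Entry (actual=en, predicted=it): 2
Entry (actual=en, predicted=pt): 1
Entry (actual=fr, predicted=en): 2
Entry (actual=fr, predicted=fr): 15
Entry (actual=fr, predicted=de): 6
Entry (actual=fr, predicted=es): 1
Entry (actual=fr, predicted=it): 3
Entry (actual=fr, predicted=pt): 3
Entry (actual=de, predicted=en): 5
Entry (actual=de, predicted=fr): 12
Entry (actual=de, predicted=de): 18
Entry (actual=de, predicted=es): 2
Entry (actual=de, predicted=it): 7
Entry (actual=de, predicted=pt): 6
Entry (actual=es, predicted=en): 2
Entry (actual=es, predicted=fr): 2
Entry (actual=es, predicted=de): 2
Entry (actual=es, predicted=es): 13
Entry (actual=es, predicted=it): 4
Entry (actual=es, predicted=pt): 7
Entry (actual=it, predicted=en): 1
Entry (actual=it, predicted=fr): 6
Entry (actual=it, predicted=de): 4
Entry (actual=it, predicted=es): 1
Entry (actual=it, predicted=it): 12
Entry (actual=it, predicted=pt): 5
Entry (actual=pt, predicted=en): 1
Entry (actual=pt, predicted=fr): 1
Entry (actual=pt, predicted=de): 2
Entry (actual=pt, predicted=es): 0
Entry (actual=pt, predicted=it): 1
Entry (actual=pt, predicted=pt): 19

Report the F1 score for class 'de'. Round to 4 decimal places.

F1 score = 2·TP/(2·TP+FP+FN).
de: TP=18, FP=2+6+2+4+2=16, FN=5+12+2+7+6=32 → 36/84 = 0.42857

0.4286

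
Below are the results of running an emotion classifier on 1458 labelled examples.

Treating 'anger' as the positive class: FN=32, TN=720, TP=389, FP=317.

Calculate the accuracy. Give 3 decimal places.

0.761

Accuracy = (TP+TN)/N = (389+720)/1458 = 0.761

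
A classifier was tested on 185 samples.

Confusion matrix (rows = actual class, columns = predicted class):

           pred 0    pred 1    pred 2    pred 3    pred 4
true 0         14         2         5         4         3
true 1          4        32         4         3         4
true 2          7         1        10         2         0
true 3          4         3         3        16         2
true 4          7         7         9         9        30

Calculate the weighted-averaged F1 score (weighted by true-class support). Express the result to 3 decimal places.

0.563

Per-class F1 score (2·TP/(2·TP+FP+FN)):
  0: TP=14, FP=4+7+4+7=22, FN=2+5+4+3=14 → 28/64 = 0.4375
  1: TP=32, FP=2+1+3+7=13, FN=4+4+3+4=15 → 64/92 = 0.6957
  2: TP=10, FP=5+4+3+9=21, FN=7+1+2+0=10 → 20/51 = 0.3922
  3: TP=16, FP=4+3+2+9=18, FN=4+3+3+2=12 → 32/62 = 0.5161
  4: TP=30, FP=3+4+0+2=9, FN=7+7+9+9=32 → 60/101 = 0.5941
Weighted-F1 score = Σ (supportᵢ/N)·F1 scoreᵢ with N=185: (28/185)·0.4375 + (47/185)·0.6957 + (20/185)·0.3922 + (28/185)·0.5161 + (62/185)·0.5941 = 0.563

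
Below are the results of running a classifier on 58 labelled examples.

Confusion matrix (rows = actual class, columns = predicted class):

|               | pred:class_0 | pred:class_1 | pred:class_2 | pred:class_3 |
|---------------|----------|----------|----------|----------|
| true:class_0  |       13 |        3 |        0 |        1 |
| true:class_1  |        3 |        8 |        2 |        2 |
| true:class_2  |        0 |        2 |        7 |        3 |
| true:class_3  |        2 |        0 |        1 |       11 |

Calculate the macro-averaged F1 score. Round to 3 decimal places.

Per-class F1 score (2·TP/(2·TP+FP+FN)):
  class_0: TP=13, FP=3+0+2=5, FN=3+0+1=4 → 26/35 = 0.7429
  class_1: TP=8, FP=3+2+0=5, FN=3+2+2=7 → 16/28 = 0.5714
  class_2: TP=7, FP=0+2+1=3, FN=0+2+3=5 → 14/22 = 0.6364
  class_3: TP=11, FP=1+2+3=6, FN=2+0+1=3 → 22/31 = 0.7097
Macro-F1 score = mean = (0.7429 + 0.5714 + 0.6364 + 0.7097) / 4 = 0.665

0.665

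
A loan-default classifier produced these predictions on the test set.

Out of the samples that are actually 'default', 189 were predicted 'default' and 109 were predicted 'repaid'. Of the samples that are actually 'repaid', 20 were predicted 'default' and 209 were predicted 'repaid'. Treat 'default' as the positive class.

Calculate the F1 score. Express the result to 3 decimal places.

Precision = TP/(TP+FP) = 189/209 = 0.9043
Recall = TP/(TP+FN) = 189/298 = 0.6342
F1 = 2·TP/(2·TP+FP+FN) = 378/507 = 0.746

0.746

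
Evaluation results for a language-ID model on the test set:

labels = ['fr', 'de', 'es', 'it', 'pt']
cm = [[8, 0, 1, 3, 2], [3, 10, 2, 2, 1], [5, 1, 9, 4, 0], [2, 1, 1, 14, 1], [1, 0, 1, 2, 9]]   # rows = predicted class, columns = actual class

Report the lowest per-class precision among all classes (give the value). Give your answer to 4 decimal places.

0.4737

Per-class precision (TP/(TP+FP)):
  fr: TP=8, FP=0+1+3+2=6 → 8/14 = 0.57143
  de: TP=10, FP=3+2+2+1=8 → 10/18 = 0.55556
  es: TP=9, FP=5+1+4+0=10 → 9/19 = 0.47368
  it: TP=14, FP=2+1+1+1=5 → 14/19 = 0.73684
  pt: TP=9, FP=1+0+1+2=4 → 9/13 = 0.69231
Lowest is class 'es' with precision = 0.4737.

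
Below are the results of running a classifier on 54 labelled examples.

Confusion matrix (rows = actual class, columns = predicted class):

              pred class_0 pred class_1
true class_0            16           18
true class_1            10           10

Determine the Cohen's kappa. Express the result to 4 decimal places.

Observed agreement pₒ = trace/N = 26/54 = 0.48148
Expected agreement pₑ = Σ (rowᵢ·colᵢ)/N² = (34·26 + 20·28)/54² = 0.49520
κ = (pₒ − pₑ)/(1 − pₑ) = (0.48148 − 0.49520)/(1 − 0.49520) = -0.0272

-0.0272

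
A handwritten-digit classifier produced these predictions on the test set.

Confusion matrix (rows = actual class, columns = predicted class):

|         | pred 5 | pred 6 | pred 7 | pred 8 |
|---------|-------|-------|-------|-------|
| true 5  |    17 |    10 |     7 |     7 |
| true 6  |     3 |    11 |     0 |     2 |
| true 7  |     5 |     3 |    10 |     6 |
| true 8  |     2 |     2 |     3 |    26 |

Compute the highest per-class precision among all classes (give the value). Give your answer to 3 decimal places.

Per-class precision (TP/(TP+FP)):
  5: TP=17, FP=3+5+2=10 → 17/27 = 0.6296
  6: TP=11, FP=10+3+2=15 → 11/26 = 0.4231
  7: TP=10, FP=7+0+3=10 → 10/20 = 0.5000
  8: TP=26, FP=7+2+6=15 → 26/41 = 0.6341
Highest is class '8' with precision = 0.634.

0.634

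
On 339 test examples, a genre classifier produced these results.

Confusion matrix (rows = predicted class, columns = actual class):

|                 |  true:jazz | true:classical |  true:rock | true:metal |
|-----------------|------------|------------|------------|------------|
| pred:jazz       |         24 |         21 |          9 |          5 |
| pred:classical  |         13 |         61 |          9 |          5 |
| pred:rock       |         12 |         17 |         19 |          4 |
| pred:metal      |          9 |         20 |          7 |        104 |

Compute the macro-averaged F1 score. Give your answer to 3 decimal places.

Per-class F1 score (2·TP/(2·TP+FP+FN)):
  jazz: TP=24, FP=21+9+5=35, FN=13+12+9=34 → 48/117 = 0.4103
  classical: TP=61, FP=13+9+5=27, FN=21+17+20=58 → 122/207 = 0.5894
  rock: TP=19, FP=12+17+4=33, FN=9+9+7=25 → 38/96 = 0.3958
  metal: TP=104, FP=9+20+7=36, FN=5+5+4=14 → 208/258 = 0.8062
Macro-F1 score = mean = (0.4103 + 0.5894 + 0.3958 + 0.8062) / 4 = 0.550

0.550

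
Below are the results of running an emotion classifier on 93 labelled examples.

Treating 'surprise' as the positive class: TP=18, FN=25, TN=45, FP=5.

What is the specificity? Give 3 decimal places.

Specificity = TN/(TN+FP) = 45/(45+5) = 0.900

0.900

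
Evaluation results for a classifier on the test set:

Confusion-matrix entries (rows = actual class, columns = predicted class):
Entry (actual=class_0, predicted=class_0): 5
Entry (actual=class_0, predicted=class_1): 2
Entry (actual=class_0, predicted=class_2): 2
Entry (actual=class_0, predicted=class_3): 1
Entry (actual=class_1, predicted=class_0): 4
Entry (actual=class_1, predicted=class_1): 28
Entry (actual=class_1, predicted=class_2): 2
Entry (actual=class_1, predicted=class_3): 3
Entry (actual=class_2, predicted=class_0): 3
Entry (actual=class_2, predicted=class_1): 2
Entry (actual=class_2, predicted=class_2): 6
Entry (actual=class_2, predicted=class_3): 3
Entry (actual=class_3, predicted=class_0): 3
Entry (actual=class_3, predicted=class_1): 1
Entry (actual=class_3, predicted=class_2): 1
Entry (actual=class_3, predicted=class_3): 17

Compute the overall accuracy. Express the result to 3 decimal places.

Accuracy = trace / total = (5+28+6+17=56) / 83 = 56/83 = 0.675

0.675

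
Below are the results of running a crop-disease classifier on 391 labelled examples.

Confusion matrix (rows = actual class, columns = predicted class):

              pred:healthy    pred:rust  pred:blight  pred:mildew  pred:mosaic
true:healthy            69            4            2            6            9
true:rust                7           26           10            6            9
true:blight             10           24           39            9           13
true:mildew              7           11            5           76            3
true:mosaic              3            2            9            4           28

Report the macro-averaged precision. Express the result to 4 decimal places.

0.5822

Per-class precision (TP/(TP+FP)):
  healthy: TP=69, FP=7+10+7+3=27 → 69/96 = 0.71875
  rust: TP=26, FP=4+24+11+2=41 → 26/67 = 0.38806
  blight: TP=39, FP=2+10+5+9=26 → 39/65 = 0.60000
  mildew: TP=76, FP=6+6+9+4=25 → 76/101 = 0.75248
  mosaic: TP=28, FP=9+9+13+3=34 → 28/62 = 0.45161
Macro-precision = mean = (0.71875 + 0.38806 + 0.60000 + 0.75248 + 0.45161) / 5 = 0.5822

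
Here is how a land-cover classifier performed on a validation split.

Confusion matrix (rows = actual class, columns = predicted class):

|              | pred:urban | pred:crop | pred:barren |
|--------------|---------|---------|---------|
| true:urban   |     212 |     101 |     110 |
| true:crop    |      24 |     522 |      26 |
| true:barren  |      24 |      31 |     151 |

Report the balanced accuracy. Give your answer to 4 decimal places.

Balanced accuracy = mean of per-class recall.
  urban: recall = 212/423 = 0.50118
  crop: recall = 522/572 = 0.91259
  barren: recall = 151/206 = 0.73301
Mean = (0.50118 + 0.91259 + 0.73301) / 3 = 0.7156

0.7156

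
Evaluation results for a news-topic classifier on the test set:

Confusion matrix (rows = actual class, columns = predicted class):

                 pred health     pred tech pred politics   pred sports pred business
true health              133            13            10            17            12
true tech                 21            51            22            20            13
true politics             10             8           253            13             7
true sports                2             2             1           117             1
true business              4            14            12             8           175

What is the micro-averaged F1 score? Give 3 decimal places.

0.776

Micro-averaging pools counts across classes: ΣTP=729, ΣFP=210, ΣFN=210.
Micro-F1 score = 2·TP/(2·TP+FP+FN) on pooled counts = 0.776 (equals overall accuracy in single-label multiclass).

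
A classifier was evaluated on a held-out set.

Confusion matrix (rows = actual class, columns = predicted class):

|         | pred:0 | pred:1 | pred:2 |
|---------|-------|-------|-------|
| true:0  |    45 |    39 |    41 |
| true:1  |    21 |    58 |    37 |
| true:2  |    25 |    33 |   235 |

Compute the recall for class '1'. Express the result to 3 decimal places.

0.500

One-vs-rest for '1': TP = diagonal; FP = other classes predicted '1'; FN = '1' predicted as other.
recall = TP/(TP+FN).
1: TP=58, FN=21+37=58 → 58/116 = 0.5000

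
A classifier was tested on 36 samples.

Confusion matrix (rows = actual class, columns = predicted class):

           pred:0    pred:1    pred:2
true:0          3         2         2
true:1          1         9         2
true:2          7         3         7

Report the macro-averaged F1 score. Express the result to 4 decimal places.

0.5085

Per-class F1 score (2·TP/(2·TP+FP+FN)):
  0: TP=3, FP=1+7=8, FN=2+2=4 → 6/18 = 0.33333
  1: TP=9, FP=2+3=5, FN=1+2=3 → 18/26 = 0.69231
  2: TP=7, FP=2+2=4, FN=7+3=10 → 14/28 = 0.50000
Macro-F1 score = mean = (0.33333 + 0.69231 + 0.50000) / 3 = 0.5085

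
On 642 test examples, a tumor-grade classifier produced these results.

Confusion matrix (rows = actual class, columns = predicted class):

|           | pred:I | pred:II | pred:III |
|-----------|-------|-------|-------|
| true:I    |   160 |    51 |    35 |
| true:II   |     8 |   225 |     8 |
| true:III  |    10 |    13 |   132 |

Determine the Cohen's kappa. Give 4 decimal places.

0.7045

Observed agreement pₒ = trace/N = 517/642 = 0.80530
Expected agreement pₑ = Σ (rowᵢ·colᵢ)/N² = (246·178 + 241·289 + 155·175)/642² = 0.34103
κ = (pₒ − pₑ)/(1 − pₑ) = (0.80530 − 0.34103)/(1 − 0.34103) = 0.7045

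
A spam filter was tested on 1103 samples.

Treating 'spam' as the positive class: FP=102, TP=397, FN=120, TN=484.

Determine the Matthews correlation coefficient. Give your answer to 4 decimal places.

MCC = (TP·TN − FP·FN) / √((TP+FP)(TP+FN)(TN+FP)(TN+FN))
Numerator = 397·484 − 102·120 = 179908
Denominator = √(499·517·586·604) = √91311534952 = 302177.9856
MCC = 179908 / 302177.9856 = 0.5954

0.5954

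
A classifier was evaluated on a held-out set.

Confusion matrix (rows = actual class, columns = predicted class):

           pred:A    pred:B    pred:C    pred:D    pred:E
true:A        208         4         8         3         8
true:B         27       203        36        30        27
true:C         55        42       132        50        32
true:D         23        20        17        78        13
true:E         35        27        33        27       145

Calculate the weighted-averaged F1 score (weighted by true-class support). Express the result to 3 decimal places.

Per-class F1 score (2·TP/(2·TP+FP+FN)):
  A: TP=208, FP=27+55+23+35=140, FN=4+8+3+8=23 → 416/579 = 0.7185
  B: TP=203, FP=4+42+20+27=93, FN=27+36+30+27=120 → 406/619 = 0.6559
  C: TP=132, FP=8+36+17+33=94, FN=55+42+50+32=179 → 264/537 = 0.4916
  D: TP=78, FP=3+30+50+27=110, FN=23+20+17+13=73 → 156/339 = 0.4602
  E: TP=145, FP=8+27+32+13=80, FN=35+27+33+27=122 → 290/492 = 0.5894
Weighted-F1 score = Σ (supportᵢ/N)·F1 scoreᵢ with N=1283: (231/1283)·0.7185 + (323/1283)·0.6559 + (311/1283)·0.4916 + (151/1283)·0.4602 + (267/1283)·0.5894 = 0.590

0.590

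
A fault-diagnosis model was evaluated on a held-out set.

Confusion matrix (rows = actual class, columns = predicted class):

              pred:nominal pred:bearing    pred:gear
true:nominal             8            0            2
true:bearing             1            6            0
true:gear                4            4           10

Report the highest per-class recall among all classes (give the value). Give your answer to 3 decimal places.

Per-class recall (TP/(TP+FN)):
  nominal: TP=8, FN=0+2=2 → 8/10 = 0.8000
  bearing: TP=6, FN=1+0=1 → 6/7 = 0.8571
  gear: TP=10, FN=4+4=8 → 10/18 = 0.5556
Highest is class 'bearing' with recall = 0.857.

0.857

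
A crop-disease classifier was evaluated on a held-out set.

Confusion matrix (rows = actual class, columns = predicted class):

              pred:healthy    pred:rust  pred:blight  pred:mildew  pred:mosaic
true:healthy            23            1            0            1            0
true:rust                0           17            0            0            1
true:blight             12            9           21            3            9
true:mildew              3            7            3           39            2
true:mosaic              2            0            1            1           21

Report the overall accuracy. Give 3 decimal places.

0.688

Accuracy = trace / total = (23+17+21+39+21=121) / 176 = 121/176 = 0.688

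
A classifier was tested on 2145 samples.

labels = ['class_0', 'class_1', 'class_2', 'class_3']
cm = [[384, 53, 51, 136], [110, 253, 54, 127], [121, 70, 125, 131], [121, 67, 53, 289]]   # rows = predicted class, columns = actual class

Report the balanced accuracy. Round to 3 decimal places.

0.489

Balanced accuracy = mean of per-class recall.
  class_0: recall = 384/736 = 0.5217
  class_1: recall = 253/443 = 0.5711
  class_2: recall = 125/283 = 0.4417
  class_3: recall = 289/683 = 0.4231
Mean = (0.5217 + 0.5711 + 0.4417 + 0.4231) / 4 = 0.489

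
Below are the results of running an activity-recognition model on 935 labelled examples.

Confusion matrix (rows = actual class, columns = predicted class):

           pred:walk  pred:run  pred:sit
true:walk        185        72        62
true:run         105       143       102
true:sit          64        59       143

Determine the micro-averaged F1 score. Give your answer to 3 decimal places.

Micro-averaging pools counts across classes: ΣTP=471, ΣFP=464, ΣFN=464.
Micro-F1 score = 2·TP/(2·TP+FP+FN) on pooled counts = 0.504 (equals overall accuracy in single-label multiclass).

0.504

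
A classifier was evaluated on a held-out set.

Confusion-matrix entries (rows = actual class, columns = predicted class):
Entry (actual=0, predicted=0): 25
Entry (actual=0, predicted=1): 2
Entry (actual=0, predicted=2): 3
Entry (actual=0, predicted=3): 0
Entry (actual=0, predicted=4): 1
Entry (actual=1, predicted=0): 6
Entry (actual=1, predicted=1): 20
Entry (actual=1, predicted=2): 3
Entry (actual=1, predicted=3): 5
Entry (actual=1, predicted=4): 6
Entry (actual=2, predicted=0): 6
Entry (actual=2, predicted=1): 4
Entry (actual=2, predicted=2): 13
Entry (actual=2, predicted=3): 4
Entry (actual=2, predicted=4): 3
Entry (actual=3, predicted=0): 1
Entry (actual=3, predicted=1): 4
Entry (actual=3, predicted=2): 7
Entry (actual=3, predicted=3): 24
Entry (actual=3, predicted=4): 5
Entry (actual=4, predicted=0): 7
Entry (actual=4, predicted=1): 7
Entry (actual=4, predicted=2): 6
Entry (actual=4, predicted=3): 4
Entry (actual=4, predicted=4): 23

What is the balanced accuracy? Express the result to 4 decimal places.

0.5629

Balanced accuracy = mean of per-class recall.
  0: recall = 25/31 = 0.80645
  1: recall = 20/40 = 0.50000
  2: recall = 13/30 = 0.43333
  3: recall = 24/41 = 0.58537
  4: recall = 23/47 = 0.48936
Mean = (0.80645 + 0.50000 + 0.43333 + 0.58537 + 0.48936) / 5 = 0.5629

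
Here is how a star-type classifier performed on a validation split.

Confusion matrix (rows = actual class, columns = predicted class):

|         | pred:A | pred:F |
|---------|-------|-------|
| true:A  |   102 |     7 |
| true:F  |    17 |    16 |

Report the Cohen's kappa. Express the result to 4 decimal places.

Observed agreement pₒ = trace/N = 118/142 = 0.83099
Expected agreement pₑ = Σ (rowᵢ·colᵢ)/N² = (109·119 + 33·23)/142² = 0.68092
κ = (pₒ − pₑ)/(1 − pₑ) = (0.83099 − 0.68092)/(1 − 0.68092) = 0.4703

0.4703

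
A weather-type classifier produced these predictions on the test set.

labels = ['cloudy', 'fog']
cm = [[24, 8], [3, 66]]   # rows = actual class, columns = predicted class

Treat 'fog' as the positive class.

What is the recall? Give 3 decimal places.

0.957

Recall = TP/(TP+FN) = 66/(66+3) = 66/69 = 0.957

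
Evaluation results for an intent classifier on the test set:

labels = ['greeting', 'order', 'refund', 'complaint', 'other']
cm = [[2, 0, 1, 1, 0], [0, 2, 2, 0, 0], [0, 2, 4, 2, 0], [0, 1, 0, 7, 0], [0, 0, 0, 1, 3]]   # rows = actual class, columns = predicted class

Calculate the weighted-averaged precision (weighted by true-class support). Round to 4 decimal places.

Per-class precision (TP/(TP+FP)):
  greeting: TP=2, FP=0+0+0+0=0 → 2/2 = 1.00000
  order: TP=2, FP=0+2+1+0=3 → 2/5 = 0.40000
  refund: TP=4, FP=1+2+0+0=3 → 4/7 = 0.57143
  complaint: TP=7, FP=1+0+2+1=4 → 7/11 = 0.63636
  other: TP=3, FP=0+0+0+0=0 → 3/3 = 1.00000
Weighted-precision = Σ (supportᵢ/N)·precisionᵢ with N=28: (4/28)·1.00000 + (4/28)·0.40000 + (8/28)·0.57143 + (8/28)·0.63636 + (4/28)·1.00000 = 0.6879

0.6879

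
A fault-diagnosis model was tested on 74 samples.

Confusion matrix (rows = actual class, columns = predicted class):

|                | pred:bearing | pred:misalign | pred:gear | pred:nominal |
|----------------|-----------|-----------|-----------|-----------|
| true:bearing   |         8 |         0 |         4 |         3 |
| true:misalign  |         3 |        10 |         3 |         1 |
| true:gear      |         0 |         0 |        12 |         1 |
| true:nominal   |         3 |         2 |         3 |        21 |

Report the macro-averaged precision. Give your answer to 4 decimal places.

Per-class precision (TP/(TP+FP)):
  bearing: TP=8, FP=3+0+3=6 → 8/14 = 0.57143
  misalign: TP=10, FP=0+0+2=2 → 10/12 = 0.83333
  gear: TP=12, FP=4+3+3=10 → 12/22 = 0.54545
  nominal: TP=21, FP=3+1+1=5 → 21/26 = 0.80769
Macro-precision = mean = (0.57143 + 0.83333 + 0.54545 + 0.80769) / 4 = 0.6895

0.6895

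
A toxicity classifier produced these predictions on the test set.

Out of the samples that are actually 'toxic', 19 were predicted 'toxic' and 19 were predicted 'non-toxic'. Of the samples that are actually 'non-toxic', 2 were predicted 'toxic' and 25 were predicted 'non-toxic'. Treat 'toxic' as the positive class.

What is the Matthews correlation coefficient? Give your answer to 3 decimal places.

MCC = (TP·TN − FP·FN) / √((TP+FP)(TP+FN)(TN+FP)(TN+FN))
Numerator = 19·25 − 2·19 = 437
Denominator = √(21·38·27·44) = √948024 = 973.6652
MCC = 437 / 973.6652 = 0.449

0.449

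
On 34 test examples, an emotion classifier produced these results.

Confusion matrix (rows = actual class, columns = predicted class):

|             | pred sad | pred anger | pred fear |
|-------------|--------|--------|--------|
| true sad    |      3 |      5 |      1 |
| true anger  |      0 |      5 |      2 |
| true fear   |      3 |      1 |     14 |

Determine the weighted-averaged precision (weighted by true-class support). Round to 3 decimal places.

Per-class precision (TP/(TP+FP)):
  sad: TP=3, FP=0+3=3 → 3/6 = 0.5000
  anger: TP=5, FP=5+1=6 → 5/11 = 0.4545
  fear: TP=14, FP=1+2=3 → 14/17 = 0.8235
Weighted-precision = Σ (supportᵢ/N)·precisionᵢ with N=34: (9/34)·0.5000 + (7/34)·0.4545 + (18/34)·0.8235 = 0.662

0.662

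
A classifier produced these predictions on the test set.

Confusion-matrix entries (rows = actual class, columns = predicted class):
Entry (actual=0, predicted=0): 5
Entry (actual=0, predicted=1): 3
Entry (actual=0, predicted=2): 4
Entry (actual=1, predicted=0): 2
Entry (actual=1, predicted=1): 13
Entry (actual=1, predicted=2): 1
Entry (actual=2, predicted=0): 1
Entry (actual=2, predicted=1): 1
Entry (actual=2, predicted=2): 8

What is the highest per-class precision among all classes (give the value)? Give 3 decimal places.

0.765

Per-class precision (TP/(TP+FP)):
  0: TP=5, FP=2+1=3 → 5/8 = 0.6250
  1: TP=13, FP=3+1=4 → 13/17 = 0.7647
  2: TP=8, FP=4+1=5 → 8/13 = 0.6154
Highest is class '1' with precision = 0.765.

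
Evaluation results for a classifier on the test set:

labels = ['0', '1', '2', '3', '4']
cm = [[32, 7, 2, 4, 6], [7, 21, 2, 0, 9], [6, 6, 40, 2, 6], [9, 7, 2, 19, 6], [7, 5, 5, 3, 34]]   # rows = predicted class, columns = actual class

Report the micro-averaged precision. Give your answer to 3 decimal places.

0.591

Micro-averaging pools counts across classes: ΣTP=146, ΣFP=101, ΣFN=101.
Micro-precision = TP/(TP+FP) on pooled counts = 0.591 (equals overall accuracy in single-label multiclass).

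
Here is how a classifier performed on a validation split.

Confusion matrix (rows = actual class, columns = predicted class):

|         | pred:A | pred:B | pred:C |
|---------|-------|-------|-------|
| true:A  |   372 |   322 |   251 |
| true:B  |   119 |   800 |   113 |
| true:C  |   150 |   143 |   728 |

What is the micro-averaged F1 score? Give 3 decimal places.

0.634

Micro-averaging pools counts across classes: ΣTP=1900, ΣFP=1098, ΣFN=1098.
Micro-F1 score = 2·TP/(2·TP+FP+FN) on pooled counts = 0.634 (equals overall accuracy in single-label multiclass).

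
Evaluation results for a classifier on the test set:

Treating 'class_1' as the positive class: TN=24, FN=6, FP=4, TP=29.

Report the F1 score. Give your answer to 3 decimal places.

Precision = TP/(TP+FP) = 29/33 = 0.8788
Recall = TP/(TP+FN) = 29/35 = 0.8286
F1 = 2·TP/(2·TP+FP+FN) = 58/68 = 0.853

0.853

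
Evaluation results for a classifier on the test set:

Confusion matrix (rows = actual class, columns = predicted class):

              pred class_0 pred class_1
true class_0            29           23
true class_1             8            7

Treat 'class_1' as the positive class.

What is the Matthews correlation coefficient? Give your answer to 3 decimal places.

MCC = (TP·TN − FP·FN) / √((TP+FP)(TP+FN)(TN+FP)(TN+FN))
Numerator = 7·29 − 23·8 = 19
Denominator = √(30·15·52·37) = √865800 = 930.4837
MCC = 19 / 930.4837 = 0.020

0.020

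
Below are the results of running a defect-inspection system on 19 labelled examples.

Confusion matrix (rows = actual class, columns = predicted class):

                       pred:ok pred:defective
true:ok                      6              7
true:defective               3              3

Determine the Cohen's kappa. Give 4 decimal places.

-0.0326

Observed agreement pₒ = trace/N = 9/19 = 0.47368
Expected agreement pₑ = Σ (rowᵢ·colᵢ)/N² = (13·9 + 6·10)/19² = 0.49030
κ = (pₒ − pₑ)/(1 − pₑ) = (0.47368 − 0.49030)/(1 − 0.49030) = -0.0326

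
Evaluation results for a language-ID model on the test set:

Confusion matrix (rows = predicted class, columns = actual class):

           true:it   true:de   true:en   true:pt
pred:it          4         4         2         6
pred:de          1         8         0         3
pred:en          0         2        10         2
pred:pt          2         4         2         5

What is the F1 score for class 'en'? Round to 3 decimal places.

0.714

F1 score = 2·TP/(2·TP+FP+FN).
en: TP=10, FP=0+2+2=4, FN=2+0+2=4 → 20/28 = 0.7143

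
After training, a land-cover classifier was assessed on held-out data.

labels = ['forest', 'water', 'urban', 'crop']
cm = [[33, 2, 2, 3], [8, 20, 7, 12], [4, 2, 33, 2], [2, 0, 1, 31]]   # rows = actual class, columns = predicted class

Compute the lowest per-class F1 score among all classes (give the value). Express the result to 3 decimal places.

Per-class F1 score (2·TP/(2·TP+FP+FN)):
  forest: TP=33, FP=8+4+2=14, FN=2+2+3=7 → 66/87 = 0.7586
  water: TP=20, FP=2+2+0=4, FN=8+7+12=27 → 40/71 = 0.5634
  urban: TP=33, FP=2+7+1=10, FN=4+2+2=8 → 66/84 = 0.7857
  crop: TP=31, FP=3+12+2=17, FN=2+0+1=3 → 62/82 = 0.7561
Lowest is class 'water' with F1 score = 0.563.

0.563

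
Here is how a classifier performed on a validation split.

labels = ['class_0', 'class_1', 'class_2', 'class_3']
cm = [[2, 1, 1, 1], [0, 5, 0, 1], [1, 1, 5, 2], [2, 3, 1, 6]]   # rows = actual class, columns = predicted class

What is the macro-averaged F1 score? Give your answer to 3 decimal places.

0.549

Per-class F1 score (2·TP/(2·TP+FP+FN)):
  class_0: TP=2, FP=0+1+2=3, FN=1+1+1=3 → 4/10 = 0.4000
  class_1: TP=5, FP=1+1+3=5, FN=0+0+1=1 → 10/16 = 0.6250
  class_2: TP=5, FP=1+0+1=2, FN=1+1+2=4 → 10/16 = 0.6250
  class_3: TP=6, FP=1+1+2=4, FN=2+3+1=6 → 12/22 = 0.5455
Macro-F1 score = mean = (0.4000 + 0.6250 + 0.6250 + 0.5455) / 4 = 0.549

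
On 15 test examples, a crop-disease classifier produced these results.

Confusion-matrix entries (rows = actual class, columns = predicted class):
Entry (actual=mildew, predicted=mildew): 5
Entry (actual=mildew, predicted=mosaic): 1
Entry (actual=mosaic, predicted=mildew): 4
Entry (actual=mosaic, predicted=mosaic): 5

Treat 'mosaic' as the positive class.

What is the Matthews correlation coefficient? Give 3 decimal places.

0.389

MCC = (TP·TN − FP·FN) / √((TP+FP)(TP+FN)(TN+FP)(TN+FN))
Numerator = 5·5 − 1·4 = 21
Denominator = √(6·9·6·9) = √2916 = 54.0000
MCC = 21 / 54.0000 = 0.389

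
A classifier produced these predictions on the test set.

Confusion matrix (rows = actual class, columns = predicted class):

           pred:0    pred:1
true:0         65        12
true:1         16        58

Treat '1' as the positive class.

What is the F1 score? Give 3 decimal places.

Precision = TP/(TP+FP) = 58/70 = 0.8286
Recall = TP/(TP+FN) = 58/74 = 0.7838
F1 = 2·TP/(2·TP+FP+FN) = 116/144 = 0.806

0.806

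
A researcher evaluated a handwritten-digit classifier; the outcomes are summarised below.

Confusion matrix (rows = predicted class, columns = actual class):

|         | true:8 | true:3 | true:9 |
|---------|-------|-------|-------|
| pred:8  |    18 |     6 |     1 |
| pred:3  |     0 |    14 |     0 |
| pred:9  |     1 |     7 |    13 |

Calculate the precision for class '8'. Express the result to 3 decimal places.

Take TP from the diagonal, FP from the rest of the '8' prediction marginal, FN from the rest of the '8' actual marginal.
precision = TP/(TP+FP).
8: TP=18, FP=6+1=7 → 18/25 = 0.7200

0.720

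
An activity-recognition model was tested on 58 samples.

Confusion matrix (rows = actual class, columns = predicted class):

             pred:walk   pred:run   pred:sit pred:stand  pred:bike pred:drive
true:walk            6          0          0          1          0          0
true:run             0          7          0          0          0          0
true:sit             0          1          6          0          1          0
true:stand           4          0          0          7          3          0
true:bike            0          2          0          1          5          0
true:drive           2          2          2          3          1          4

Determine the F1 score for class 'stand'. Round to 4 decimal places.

Take TP from the diagonal, FP from the rest of the 'stand' prediction marginal, FN from the rest of the 'stand' actual marginal.
F1 score = 2·TP/(2·TP+FP+FN).
stand: TP=7, FP=1+0+0+1+3=5, FN=4+0+0+3+0=7 → 14/26 = 0.53846

0.5385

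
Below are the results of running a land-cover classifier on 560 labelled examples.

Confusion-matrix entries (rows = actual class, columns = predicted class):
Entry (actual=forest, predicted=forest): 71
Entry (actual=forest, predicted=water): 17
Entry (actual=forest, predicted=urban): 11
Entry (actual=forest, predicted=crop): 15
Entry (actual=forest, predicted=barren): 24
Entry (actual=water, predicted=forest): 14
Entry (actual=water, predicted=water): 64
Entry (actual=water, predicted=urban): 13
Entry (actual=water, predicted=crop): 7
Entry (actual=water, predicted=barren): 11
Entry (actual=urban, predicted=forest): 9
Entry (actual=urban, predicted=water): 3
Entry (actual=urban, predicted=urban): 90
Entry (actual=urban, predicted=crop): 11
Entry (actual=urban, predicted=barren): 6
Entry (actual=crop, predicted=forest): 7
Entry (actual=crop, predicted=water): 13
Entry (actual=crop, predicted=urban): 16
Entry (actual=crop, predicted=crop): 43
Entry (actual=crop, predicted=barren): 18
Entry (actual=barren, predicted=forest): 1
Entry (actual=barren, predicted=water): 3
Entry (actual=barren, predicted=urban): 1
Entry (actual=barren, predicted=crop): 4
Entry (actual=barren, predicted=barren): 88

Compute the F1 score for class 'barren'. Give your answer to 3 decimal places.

Treat 'barren' as positive and all other classes as negative.
F1 score = 2·TP/(2·TP+FP+FN).
barren: TP=88, FP=24+11+6+18=59, FN=1+3+1+4=9 → 176/244 = 0.7213

0.721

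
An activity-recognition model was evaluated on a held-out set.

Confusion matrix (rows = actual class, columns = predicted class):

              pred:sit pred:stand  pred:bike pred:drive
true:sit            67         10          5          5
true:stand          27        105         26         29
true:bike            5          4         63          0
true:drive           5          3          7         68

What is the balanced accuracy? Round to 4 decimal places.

0.7565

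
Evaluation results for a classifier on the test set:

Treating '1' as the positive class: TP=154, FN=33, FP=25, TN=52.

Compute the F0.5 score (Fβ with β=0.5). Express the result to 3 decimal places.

0.853

Fβ = (1+β²)·TP / ((1+β²)·TP + β²·FN + FP), with β²=1/4
= 1.25·154 / (1.25·154 + 0.25·33 + 25) = 0.853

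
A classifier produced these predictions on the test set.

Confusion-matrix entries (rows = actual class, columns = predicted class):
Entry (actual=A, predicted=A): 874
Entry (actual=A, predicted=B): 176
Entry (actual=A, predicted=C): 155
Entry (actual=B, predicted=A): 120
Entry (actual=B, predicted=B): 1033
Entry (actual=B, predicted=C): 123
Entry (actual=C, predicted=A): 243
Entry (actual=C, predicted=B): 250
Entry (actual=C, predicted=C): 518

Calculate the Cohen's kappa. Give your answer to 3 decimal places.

Observed agreement pₒ = trace/N = 2425/3492 = 0.6944
Expected agreement pₑ = Σ (rowᵢ·colᵢ)/N² = (1205·1237 + 1276·1459 + 1011·796)/3492² = 0.3409
κ = (pₒ − pₑ)/(1 − pₑ) = (0.6944 − 0.3409)/(1 − 0.3409) = 0.536

0.536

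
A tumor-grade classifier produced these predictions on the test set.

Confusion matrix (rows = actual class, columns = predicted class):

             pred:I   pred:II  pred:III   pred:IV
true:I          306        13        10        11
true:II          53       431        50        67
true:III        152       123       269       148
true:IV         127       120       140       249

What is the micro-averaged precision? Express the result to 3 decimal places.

0.553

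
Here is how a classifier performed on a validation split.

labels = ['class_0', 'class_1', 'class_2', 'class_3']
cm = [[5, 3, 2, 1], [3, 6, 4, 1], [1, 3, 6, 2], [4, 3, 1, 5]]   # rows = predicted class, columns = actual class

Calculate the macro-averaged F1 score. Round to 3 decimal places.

Per-class F1 score (2·TP/(2·TP+FP+FN)):
  class_0: TP=5, FP=3+2+1=6, FN=3+1+4=8 → 10/24 = 0.4167
  class_1: TP=6, FP=3+4+1=8, FN=3+3+3=9 → 12/29 = 0.4138
  class_2: TP=6, FP=1+3+2=6, FN=2+4+1=7 → 12/25 = 0.4800
  class_3: TP=5, FP=4+3+1=8, FN=1+1+2=4 → 10/22 = 0.4545
Macro-F1 score = mean = (0.4167 + 0.4138 + 0.4800 + 0.4545) / 4 = 0.441

0.441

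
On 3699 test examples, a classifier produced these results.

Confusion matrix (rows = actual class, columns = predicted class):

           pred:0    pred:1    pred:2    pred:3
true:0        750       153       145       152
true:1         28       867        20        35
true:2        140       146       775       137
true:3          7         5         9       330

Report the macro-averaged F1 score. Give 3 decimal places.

Per-class F1 score (2·TP/(2·TP+FP+FN)):
  0: TP=750, FP=28+140+7=175, FN=153+145+152=450 → 1500/2125 = 0.7059
  1: TP=867, FP=153+146+5=304, FN=28+20+35=83 → 1734/2121 = 0.8175
  2: TP=775, FP=145+20+9=174, FN=140+146+137=423 → 1550/2147 = 0.7219
  3: TP=330, FP=152+35+137=324, FN=7+5+9=21 → 660/1005 = 0.6567
Macro-F1 score = mean = (0.7059 + 0.8175 + 0.7219 + 0.6567) / 4 = 0.726

0.726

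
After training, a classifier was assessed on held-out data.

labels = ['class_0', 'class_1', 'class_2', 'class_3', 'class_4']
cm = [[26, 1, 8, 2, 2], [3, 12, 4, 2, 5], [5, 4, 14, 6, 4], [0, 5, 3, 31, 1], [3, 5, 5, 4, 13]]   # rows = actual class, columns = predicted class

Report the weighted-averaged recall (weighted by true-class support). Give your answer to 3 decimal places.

Per-class recall (TP/(TP+FN)):
  class_0: TP=26, FN=1+8+2+2=13 → 26/39 = 0.6667
  class_1: TP=12, FN=3+4+2+5=14 → 12/26 = 0.4615
  class_2: TP=14, FN=5+4+6+4=19 → 14/33 = 0.4242
  class_3: TP=31, FN=0+5+3+1=9 → 31/40 = 0.7750
  class_4: TP=13, FN=3+5+5+4=17 → 13/30 = 0.4333
Weighted-recall = Σ (supportᵢ/N)·recallᵢ with N=168: (39/168)·0.6667 + (26/168)·0.4615 + (33/168)·0.4242 + (40/168)·0.7750 + (30/168)·0.4333 = 0.571

0.571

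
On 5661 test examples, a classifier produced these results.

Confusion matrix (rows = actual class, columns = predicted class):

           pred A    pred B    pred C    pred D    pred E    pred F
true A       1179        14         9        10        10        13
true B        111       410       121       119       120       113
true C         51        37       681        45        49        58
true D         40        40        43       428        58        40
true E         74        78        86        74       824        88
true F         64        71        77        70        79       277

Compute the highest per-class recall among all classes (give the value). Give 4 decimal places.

Per-class recall (TP/(TP+FN)):
  A: TP=1179, FN=14+9+10+10+13=56 → 1179/1235 = 0.95466
  B: TP=410, FN=111+121+119+120+113=584 → 410/994 = 0.41247
  C: TP=681, FN=51+37+45+49+58=240 → 681/921 = 0.73941
  D: TP=428, FN=40+40+43+58+40=221 → 428/649 = 0.65948
  E: TP=824, FN=74+78+86+74+88=400 → 824/1224 = 0.67320
  F: TP=277, FN=64+71+77+70+79=361 → 277/638 = 0.43417
Highest is class 'A' with recall = 0.9547.

0.9547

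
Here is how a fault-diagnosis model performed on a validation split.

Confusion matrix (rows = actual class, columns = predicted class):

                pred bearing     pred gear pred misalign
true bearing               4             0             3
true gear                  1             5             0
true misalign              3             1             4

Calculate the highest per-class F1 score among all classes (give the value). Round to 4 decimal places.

0.8333

Per-class F1 score (2·TP/(2·TP+FP+FN)):
  bearing: TP=4, FP=1+3=4, FN=0+3=3 → 8/15 = 0.53333
  gear: TP=5, FP=0+1=1, FN=1+0=1 → 10/12 = 0.83333
  misalign: TP=4, FP=3+0=3, FN=3+1=4 → 8/15 = 0.53333
Highest is class 'gear' with F1 score = 0.8333.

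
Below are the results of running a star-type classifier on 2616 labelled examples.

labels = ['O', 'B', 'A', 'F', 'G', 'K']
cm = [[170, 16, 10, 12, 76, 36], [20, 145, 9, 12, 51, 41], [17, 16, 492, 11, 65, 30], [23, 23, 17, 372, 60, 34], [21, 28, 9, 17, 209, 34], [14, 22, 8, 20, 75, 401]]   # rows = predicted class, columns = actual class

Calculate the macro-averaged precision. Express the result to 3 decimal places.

0.656

Per-class precision (TP/(TP+FP)):
  O: TP=170, FP=16+10+12+76+36=150 → 170/320 = 0.5313
  B: TP=145, FP=20+9+12+51+41=133 → 145/278 = 0.5216
  A: TP=492, FP=17+16+11+65+30=139 → 492/631 = 0.7797
  F: TP=372, FP=23+23+17+60+34=157 → 372/529 = 0.7032
  G: TP=209, FP=21+28+9+17+34=109 → 209/318 = 0.6572
  K: TP=401, FP=14+22+8+20+75=139 → 401/540 = 0.7426
Macro-precision = mean = (0.5313 + 0.5216 + 0.7797 + 0.7032 + 0.6572 + 0.7426) / 6 = 0.656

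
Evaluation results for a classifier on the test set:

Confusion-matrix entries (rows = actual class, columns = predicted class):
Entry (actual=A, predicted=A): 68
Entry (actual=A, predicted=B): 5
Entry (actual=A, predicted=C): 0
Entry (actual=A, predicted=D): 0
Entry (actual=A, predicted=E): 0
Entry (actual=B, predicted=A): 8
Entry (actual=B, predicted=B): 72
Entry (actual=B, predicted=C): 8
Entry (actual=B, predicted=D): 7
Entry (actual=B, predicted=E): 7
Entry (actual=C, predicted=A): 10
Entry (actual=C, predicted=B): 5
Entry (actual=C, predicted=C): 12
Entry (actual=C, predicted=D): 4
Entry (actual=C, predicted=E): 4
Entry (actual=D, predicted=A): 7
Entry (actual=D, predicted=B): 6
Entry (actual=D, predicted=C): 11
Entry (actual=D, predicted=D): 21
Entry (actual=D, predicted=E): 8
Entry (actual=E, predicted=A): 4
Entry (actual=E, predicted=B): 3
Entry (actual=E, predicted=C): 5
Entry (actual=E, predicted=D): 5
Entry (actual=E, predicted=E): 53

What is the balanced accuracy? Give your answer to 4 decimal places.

0.6267

Balanced accuracy = mean of per-class recall.
  A: recall = 68/73 = 0.93151
  B: recall = 72/102 = 0.70588
  C: recall = 12/35 = 0.34286
  D: recall = 21/53 = 0.39623
  E: recall = 53/70 = 0.75714
Mean = (0.93151 + 0.70588 + 0.34286 + 0.39623 + 0.75714) / 5 = 0.6267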